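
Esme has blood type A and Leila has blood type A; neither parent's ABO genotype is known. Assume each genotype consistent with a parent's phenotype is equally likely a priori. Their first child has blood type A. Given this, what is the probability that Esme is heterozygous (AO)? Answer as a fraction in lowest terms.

7/15

Possible genotypes: Esme ∈ {AA, AO}; Leila ∈ {AA, AO}.
Weight each parental genotype pair by prior × P(type-A child):
  AA × AA: posterior weight 4/15.
  AA × AO: posterior weight 4/15.
  AO × AA: posterior weight 4/15.
  AO × AO: posterior weight 1/5.
Sum the posterior weight over pairs where Esme is AO: 7/15.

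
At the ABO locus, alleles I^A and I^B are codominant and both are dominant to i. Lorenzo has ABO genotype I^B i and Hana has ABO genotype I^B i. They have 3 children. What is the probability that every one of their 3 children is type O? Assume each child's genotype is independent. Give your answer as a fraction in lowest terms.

1/64

ABO cross I^B i × I^B i → 1/4 O, 3/4 B.
So P(type O) = 1/4 per child.
All 3 independent: (1/4)^3 = 1/64.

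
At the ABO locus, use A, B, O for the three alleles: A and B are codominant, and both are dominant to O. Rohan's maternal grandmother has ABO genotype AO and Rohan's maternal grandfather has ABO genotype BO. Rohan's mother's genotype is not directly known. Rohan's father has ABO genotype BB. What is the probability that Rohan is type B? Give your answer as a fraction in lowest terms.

3/4

Rohan's mother's ABO genotype from AO × BO: 1/4 AB, 1/4 AO, 1/4 BO, 1/4 OO.
Crossing each possibility with the father BB and summing P(type B): 1/4·1/2 + 1/4·1/2 + 1/4·1 + 1/4·1 = 3/4.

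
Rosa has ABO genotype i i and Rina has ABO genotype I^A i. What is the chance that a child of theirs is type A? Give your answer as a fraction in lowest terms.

1/2

ABO cross i i × I^A i → offspring phenotypes: 1/2 O, 1/2 A.
So P(type A) = 1/2.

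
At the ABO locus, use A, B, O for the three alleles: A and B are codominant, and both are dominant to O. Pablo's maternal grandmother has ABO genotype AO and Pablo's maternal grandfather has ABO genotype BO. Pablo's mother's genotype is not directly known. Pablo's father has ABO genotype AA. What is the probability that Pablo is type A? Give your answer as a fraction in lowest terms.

3/4

Pablo's mother's ABO genotype from AO × BO: 1/4 AB, 1/4 AO, 1/4 BO, 1/4 OO.
Crossing each possibility with the father AA and summing P(type A): 1/4·1/2 + 1/4·1 + 1/4·1/2 + 1/4·1 = 3/4.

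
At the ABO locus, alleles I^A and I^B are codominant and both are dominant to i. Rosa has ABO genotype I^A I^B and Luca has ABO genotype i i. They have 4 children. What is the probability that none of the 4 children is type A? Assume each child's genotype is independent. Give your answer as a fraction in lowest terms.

1/16

ABO cross I^A I^B × i i → 1/2 A, 1/2 B.
So P(type A) = 1/2 per child.
P(not type A) = 1/2 for one child; (1/2)^4 = 1/16.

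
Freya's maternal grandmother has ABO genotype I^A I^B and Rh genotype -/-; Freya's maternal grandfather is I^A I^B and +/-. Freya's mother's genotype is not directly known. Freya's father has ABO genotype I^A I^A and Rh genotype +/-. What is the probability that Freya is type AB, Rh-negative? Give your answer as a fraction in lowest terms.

Freya's mother's ABO genotype from I^A I^B × I^A I^B: 1/4 I^A I^A, 1/2 I^A I^B, 1/4 I^B I^B.
Crossing each possibility with the father I^A I^A and summing P(type AB): 1/4·0 + 1/2·1/2 + 1/4·1 = 1/2.
Similarly for Rh via the mother's Rh distribution: P(Rh-) = 3/8.
Independent loci: 1/2 × 3/8 = 3/16.

3/16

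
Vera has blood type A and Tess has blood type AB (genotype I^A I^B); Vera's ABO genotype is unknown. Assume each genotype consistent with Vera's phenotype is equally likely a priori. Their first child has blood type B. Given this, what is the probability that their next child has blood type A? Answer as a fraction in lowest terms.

1/2

Possible genotypes: Vera ∈ {I^A I^A, I^A i}; Tess ∈ {I^A I^B}.
Weight each parental genotype pair by prior × P(type-B child):
  I^A i × I^A I^B: posterior weight 1; P(next child type A) = 1/2.
Weighted sum = 1/2.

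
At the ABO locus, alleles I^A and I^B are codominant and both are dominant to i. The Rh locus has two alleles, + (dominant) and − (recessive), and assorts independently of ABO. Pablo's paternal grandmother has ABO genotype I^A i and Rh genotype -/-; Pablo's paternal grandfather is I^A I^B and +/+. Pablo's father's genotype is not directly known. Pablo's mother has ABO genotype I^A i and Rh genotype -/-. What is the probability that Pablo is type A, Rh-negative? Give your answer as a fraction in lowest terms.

Pablo's father's ABO genotype from I^A i × I^A I^B: 1/4 I^A I^A, 1/4 I^A I^B, 1/4 I^A i, 1/4 I^B i.
Crossing each possibility with the mother I^A i and summing P(type A): 1/4·1 + 1/4·1/2 + 1/4·3/4 + 1/4·1/4 = 5/8.
Similarly for Rh via the father's Rh distribution: P(Rh-) = 1/2.
Independent loci: 5/8 × 1/2 = 5/16.

5/16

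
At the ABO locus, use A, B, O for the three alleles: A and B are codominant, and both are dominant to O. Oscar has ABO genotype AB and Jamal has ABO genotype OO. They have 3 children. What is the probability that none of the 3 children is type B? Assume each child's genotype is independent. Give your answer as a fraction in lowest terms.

ABO cross AB × OO → 1/2 A, 1/2 B.
So P(type B) = 1/2 per child.
P(not type B) = 1/2 for one child; (1/2)^3 = 1/8.

1/8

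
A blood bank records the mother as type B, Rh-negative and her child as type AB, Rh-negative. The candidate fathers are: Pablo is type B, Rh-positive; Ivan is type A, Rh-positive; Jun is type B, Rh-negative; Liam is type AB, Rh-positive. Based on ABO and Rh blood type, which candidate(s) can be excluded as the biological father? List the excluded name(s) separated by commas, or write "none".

Pablo, Jun

A candidate is excluded only if no genotype consistent with his phenotype could produce a type AB, Rh-negative child with a type B, Rh-negative mother.
Pablo (type B, Rh+): no genotype consistent with that phenotype can produce a type-AB Rh- child with a type-B mother.
Jun (type B, Rh-): no genotype consistent with that phenotype can produce a type-AB Rh- child with a type-B mother.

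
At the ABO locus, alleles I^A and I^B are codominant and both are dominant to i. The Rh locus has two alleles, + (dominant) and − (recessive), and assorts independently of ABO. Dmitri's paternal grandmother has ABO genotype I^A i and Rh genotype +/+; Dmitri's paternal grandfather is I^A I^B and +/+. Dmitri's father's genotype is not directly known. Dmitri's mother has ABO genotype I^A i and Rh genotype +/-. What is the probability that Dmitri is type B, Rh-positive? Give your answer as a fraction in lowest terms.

1/8

Dmitri's father's ABO genotype from I^A i × I^A I^B: 1/4 I^A I^A, 1/4 I^A I^B, 1/4 I^A i, 1/4 I^B i.
Crossing each possibility with the mother I^A i and summing P(type B): 1/4·0 + 1/4·1/4 + 1/4·0 + 1/4·1/4 = 1/8.
Similarly for Rh via the father's Rh distribution: P(Rh+) = 1.
Independent loci: 1/8 × 1 = 1/8.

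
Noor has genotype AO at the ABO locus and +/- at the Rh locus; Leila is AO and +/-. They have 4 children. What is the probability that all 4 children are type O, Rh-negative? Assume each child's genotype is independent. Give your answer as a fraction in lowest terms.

1/65536

ABO cross AO × AO → 1/4 O, 3/4 A.
Rh cross +/- × +/- → 3/4 Rh+, 1/4 Rh-; so P(type O, Rh-negative) = 1/4 × 1/4 = 1/16 per child.
All 4 independent: (1/16)^4 = 1/65536.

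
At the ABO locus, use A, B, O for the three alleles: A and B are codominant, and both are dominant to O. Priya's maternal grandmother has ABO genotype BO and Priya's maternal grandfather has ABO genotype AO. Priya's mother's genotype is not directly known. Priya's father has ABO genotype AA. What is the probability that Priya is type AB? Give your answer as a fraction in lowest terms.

Priya's mother's ABO genotype from BO × AO: 1/4 AB, 1/4 AO, 1/4 BO, 1/4 OO.
Crossing each possibility with the father AA and summing P(type AB): 1/4·1/2 + 1/4·0 + 1/4·1/2 + 1/4·0 = 1/4.

1/4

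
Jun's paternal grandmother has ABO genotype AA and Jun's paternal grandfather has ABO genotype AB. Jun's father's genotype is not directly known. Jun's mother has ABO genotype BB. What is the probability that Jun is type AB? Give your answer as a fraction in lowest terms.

Jun's father's ABO genotype from AA × AB: 1/2 AA, 1/2 AB.
Crossing each possibility with the mother BB and summing P(type AB): 1/2·1 + 1/2·1/2 = 3/4.

3/4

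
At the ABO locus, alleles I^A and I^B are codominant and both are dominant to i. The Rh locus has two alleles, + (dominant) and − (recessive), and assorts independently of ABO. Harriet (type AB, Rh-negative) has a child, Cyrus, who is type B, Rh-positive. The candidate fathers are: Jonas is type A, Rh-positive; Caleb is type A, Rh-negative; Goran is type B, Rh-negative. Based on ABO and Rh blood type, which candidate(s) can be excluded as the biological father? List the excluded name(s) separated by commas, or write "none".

A candidate is excluded only if no genotype consistent with his phenotype could produce a type B, Rh-positive child with a type AB, Rh-negative mother.
Caleb (type A, Rh-): no genotype consistent with that phenotype can produce a type-B Rh+ child with a type-AB mother.
Goran (type B, Rh-): no genotype consistent with that phenotype can produce a type-B Rh+ child with a type-AB mother.

Caleb, Goran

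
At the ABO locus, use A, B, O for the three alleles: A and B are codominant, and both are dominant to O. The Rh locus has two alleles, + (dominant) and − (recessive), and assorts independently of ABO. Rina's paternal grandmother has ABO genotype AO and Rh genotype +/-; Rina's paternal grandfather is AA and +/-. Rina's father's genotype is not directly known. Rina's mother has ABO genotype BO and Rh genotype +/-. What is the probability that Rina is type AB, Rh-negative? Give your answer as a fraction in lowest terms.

Rina's father's ABO genotype from AO × AA: 1/2 AA, 1/2 AO.
Crossing each possibility with the mother BO and summing P(type AB): 1/2·1/2 + 1/2·1/4 = 3/8.
Similarly for Rh via the father's Rh distribution: P(Rh-) = 1/4.
Independent loci: 3/8 × 1/4 = 3/32.

3/32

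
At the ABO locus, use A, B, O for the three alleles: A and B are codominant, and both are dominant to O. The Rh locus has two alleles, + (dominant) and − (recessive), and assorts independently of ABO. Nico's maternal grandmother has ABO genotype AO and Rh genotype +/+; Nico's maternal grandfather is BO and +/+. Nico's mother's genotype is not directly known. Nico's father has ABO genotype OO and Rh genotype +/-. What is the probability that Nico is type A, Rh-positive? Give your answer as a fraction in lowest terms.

1/4

Nico's mother's ABO genotype from AO × BO: 1/4 AB, 1/4 AO, 1/4 BO, 1/4 OO.
Crossing each possibility with the father OO and summing P(type A): 1/4·1/2 + 1/4·1/2 + 1/4·0 + 1/4·0 = 1/4.
Similarly for Rh via the mother's Rh distribution: P(Rh+) = 1.
Independent loci: 1/4 × 1 = 1/4.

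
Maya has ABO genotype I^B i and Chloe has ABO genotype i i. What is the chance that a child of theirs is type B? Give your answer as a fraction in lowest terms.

ABO cross I^B i × i i → offspring phenotypes: 1/2 O, 1/2 B.
So P(type B) = 1/2.

1/2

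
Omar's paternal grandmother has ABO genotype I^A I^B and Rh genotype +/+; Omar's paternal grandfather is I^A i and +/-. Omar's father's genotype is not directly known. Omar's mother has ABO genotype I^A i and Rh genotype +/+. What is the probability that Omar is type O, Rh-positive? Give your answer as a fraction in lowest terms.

Omar's father's ABO genotype from I^A I^B × I^A i: 1/4 I^A I^A, 1/4 I^A I^B, 1/4 I^A i, 1/4 I^B i.
Crossing each possibility with the mother I^A i and summing P(type O): 1/4·0 + 1/4·0 + 1/4·1/4 + 1/4·1/4 = 1/8.
Similarly for Rh via the father's Rh distribution: P(Rh+) = 1.
Independent loci: 1/8 × 1 = 1/8.

1/8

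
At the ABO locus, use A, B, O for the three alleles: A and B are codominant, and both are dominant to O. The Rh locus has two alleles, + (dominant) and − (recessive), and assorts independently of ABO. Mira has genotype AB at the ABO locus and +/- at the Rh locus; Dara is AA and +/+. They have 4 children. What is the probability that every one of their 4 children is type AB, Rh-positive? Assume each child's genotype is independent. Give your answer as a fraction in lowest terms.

ABO cross AB × AA → 1/2 A, 1/2 AB.
Rh cross +/- × +/+ → 1 Rh+; so P(type AB, Rh-positive) = 1/2 × 1 = 1/2 per child.
All 4 independent: (1/2)^4 = 1/16.

1/16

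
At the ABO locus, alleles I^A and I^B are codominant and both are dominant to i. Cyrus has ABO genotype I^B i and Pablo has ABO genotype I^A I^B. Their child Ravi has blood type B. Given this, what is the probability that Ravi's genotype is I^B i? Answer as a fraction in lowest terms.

1/2

Cross I^B i × I^A I^B → 1/4 I^A I^B, 1/4 I^A i, 1/4 I^B I^B, 1/4 I^B i.
Type-B genotypes among offspring: I^B I^B (1/4), I^B i (1/4); total 1/2.
P(I^B i | type B) = (1/4) / (1/2) = 1/2.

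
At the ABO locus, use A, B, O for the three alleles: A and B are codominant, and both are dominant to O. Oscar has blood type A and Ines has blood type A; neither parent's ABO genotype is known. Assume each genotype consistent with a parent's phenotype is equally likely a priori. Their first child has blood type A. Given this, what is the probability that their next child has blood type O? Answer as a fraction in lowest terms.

Possible genotypes: Oscar ∈ {AA, AO}; Ines ∈ {AA, AO}.
Weight each parental genotype pair by prior × P(type-A child):
  AA × AA: posterior weight 4/15; P(next child type O) = 0.
  AA × AO: posterior weight 4/15; P(next child type O) = 0.
  AO × AA: posterior weight 4/15; P(next child type O) = 0.
  AO × AO: posterior weight 1/5; P(next child type O) = 1/4.
Weighted sum = 1/20.

1/20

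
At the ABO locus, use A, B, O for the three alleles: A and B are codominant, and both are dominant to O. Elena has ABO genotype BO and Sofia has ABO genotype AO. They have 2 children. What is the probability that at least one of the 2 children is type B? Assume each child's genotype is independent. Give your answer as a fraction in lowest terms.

ABO cross BO × AO → 1/4 O, 1/4 A, 1/4 B, 1/4 AB.
So P(type B) = 1/4 per child.
P(none) = (3/4)^2 = 9/16; P(at least one) = 1 − 9/16 = 7/16.

7/16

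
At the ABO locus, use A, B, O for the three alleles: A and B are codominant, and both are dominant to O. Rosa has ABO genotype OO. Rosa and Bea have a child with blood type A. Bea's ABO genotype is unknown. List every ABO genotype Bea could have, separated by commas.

For each candidate genotype of Bea, check whether crossing it with OO can produce every observed child phenotype.
  AA → possible child types {A} ✓
  AB → possible child types {A, B} ✓
  AO → possible child types {O, A} ✓
  BB → possible child types {B} ✗
  BO → possible child types {O, B} ✗
  OO → possible child types {O} ✗

AA, AB, AO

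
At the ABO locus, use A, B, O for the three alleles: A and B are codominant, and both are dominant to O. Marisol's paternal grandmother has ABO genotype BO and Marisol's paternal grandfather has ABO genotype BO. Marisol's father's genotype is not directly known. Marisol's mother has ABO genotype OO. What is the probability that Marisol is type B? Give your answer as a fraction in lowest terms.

1/2

Marisol's father's ABO genotype from BO × BO: 1/4 BB, 1/2 BO, 1/4 OO.
Crossing each possibility with the mother OO and summing P(type B): 1/4·1 + 1/2·1/2 + 1/4·0 = 1/2.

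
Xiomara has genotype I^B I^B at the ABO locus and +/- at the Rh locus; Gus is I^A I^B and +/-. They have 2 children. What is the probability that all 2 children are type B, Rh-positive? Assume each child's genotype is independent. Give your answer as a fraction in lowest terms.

ABO cross I^B I^B × I^A I^B → 1/2 B, 1/2 AB.
Rh cross +/- × +/- → 3/4 Rh+, 1/4 Rh-; so P(type B, Rh-positive) = 1/2 × 3/4 = 3/8 per child.
All 2 independent: (3/8)^2 = 9/64.

9/64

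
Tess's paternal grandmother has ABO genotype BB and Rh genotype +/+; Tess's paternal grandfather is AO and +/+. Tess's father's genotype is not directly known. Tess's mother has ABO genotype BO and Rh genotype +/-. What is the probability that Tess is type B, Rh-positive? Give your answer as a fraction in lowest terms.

Tess's father's ABO genotype from BB × AO: 1/2 AB, 1/2 BO.
Crossing each possibility with the mother BO and summing P(type B): 1/2·1/2 + 1/2·3/4 = 5/8.
Similarly for Rh via the father's Rh distribution: P(Rh+) = 1.
Independent loci: 5/8 × 1 = 5/8.

5/8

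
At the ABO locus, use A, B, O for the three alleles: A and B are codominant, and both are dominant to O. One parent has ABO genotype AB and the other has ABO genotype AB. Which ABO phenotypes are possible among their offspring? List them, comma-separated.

A, B, AB

Gametes from AB × AB give offspring ABO genotypes AA, AB, BB, i.e. phenotypes A, B, AB.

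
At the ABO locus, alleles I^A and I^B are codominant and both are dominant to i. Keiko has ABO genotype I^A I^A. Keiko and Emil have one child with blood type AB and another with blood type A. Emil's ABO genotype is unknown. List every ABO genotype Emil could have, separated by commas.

I^A I^B, I^B i

For each candidate genotype of Emil, check whether crossing it with I^A I^A can produce every observed child phenotype.
  I^A I^A → possible child types {A} ✗
  I^A I^B → possible child types {A, AB} ✓
  I^A i → possible child types {A} ✗
  I^B I^B → possible child types {AB} ✗
  I^B i → possible child types {A, AB} ✓
  i i → possible child types {A} ✗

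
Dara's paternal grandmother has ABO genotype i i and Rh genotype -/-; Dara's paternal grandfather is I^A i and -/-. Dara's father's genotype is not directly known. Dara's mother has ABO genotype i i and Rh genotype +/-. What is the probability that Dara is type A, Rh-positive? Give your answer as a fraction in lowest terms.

Dara's father's ABO genotype from i i × I^A i: 1/2 I^A i, 1/2 i i.
Crossing each possibility with the mother i i and summing P(type A): 1/2·1/2 + 1/2·0 = 1/4.
Similarly for Rh via the father's Rh distribution: P(Rh+) = 1/2.
Independent loci: 1/4 × 1/2 = 1/8.

1/8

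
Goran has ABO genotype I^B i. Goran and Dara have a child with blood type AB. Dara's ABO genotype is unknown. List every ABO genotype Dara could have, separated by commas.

For each candidate genotype of Dara, check whether crossing it with I^B i can produce every observed child phenotype.
  I^A I^A → possible child types {A, AB} ✓
  I^A I^B → possible child types {A, B, AB} ✓
  I^A i → possible child types {O, A, B, AB} ✓
  I^B I^B → possible child types {B} ✗
  I^B i → possible child types {O, B} ✗
  i i → possible child types {O, B} ✗

I^A I^A, I^A I^B, I^A i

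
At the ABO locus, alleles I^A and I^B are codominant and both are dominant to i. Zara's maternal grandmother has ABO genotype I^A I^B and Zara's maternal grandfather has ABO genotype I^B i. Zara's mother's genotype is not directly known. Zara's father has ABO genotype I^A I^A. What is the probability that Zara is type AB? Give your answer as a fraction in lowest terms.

1/2

Zara's mother's ABO genotype from I^A I^B × I^B i: 1/4 I^A I^B, 1/4 I^A i, 1/4 I^B I^B, 1/4 I^B i.
Crossing each possibility with the father I^A I^A and summing P(type AB): 1/4·1/2 + 1/4·0 + 1/4·1 + 1/4·1/2 = 1/2.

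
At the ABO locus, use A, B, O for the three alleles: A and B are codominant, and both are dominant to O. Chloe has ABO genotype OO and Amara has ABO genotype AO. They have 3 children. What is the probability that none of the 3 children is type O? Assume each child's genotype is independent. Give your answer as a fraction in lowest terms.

ABO cross OO × AO → 1/2 O, 1/2 A.
So P(type O) = 1/2 per child.
P(not type O) = 1/2 for one child; (1/2)^3 = 1/8.

1/8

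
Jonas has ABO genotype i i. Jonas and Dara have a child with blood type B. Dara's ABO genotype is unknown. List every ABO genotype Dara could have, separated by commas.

For each candidate genotype of Dara, check whether crossing it with i i can produce every observed child phenotype.
  I^A I^A → possible child types {A} ✗
  I^A I^B → possible child types {A, B} ✓
  I^A i → possible child types {O, A} ✗
  I^B I^B → possible child types {B} ✓
  I^B i → possible child types {O, B} ✓
  i i → possible child types {O} ✗

I^A I^B, I^B I^B, I^B i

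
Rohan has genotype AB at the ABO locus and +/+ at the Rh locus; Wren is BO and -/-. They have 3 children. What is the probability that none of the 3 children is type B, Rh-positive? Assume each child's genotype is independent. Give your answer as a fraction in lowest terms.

1/8

ABO cross AB × BO → 1/4 A, 1/2 B, 1/4 AB.
Rh cross +/+ × -/- → 1 Rh+; so P(type B, Rh-positive) = 1/2 × 1 = 1/2 per child.
P(not type B, Rh-positive) = 1/2 for one child; (1/2)^3 = 1/8.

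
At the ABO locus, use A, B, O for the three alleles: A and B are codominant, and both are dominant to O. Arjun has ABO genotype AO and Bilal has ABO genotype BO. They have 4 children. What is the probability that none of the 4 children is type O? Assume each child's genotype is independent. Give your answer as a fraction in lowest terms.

ABO cross AO × BO → 1/4 O, 1/4 A, 1/4 B, 1/4 AB.
So P(type O) = 1/4 per child.
P(not type O) = 3/4 for one child; (3/4)^4 = 81/256.

81/256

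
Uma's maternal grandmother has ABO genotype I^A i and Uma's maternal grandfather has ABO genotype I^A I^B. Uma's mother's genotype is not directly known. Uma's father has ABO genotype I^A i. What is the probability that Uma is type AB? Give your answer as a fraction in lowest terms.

1/8

Uma's mother's ABO genotype from I^A i × I^A I^B: 1/4 I^A I^A, 1/4 I^A I^B, 1/4 I^A i, 1/4 I^B i.
Crossing each possibility with the father I^A i and summing P(type AB): 1/4·0 + 1/4·1/4 + 1/4·0 + 1/4·1/4 = 1/8.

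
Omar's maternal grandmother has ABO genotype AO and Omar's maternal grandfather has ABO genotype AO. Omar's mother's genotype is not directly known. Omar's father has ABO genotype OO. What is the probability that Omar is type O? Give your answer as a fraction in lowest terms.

1/2

Omar's mother's ABO genotype from AO × AO: 1/4 AA, 1/2 AO, 1/4 OO.
Crossing each possibility with the father OO and summing P(type O): 1/4·0 + 1/2·1/2 + 1/4·1 = 1/2.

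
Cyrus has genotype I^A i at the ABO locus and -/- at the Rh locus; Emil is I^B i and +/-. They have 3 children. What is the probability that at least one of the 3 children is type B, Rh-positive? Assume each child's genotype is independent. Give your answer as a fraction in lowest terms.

169/512

ABO cross I^A i × I^B i → 1/4 O, 1/4 A, 1/4 B, 1/4 AB.
Rh cross -/- × +/- → 1/2 Rh+, 1/2 Rh-; so P(type B, Rh-positive) = 1/4 × 1/2 = 1/8 per child.
P(none) = (7/8)^3 = 343/512; P(at least one) = 1 − 343/512 = 169/512.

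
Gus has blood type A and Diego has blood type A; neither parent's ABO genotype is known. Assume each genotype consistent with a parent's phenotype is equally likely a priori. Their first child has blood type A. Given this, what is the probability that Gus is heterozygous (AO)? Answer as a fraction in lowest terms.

Possible genotypes: Gus ∈ {AA, AO}; Diego ∈ {AA, AO}.
Weight each parental genotype pair by prior × P(type-A child):
  AA × AA: posterior weight 4/15.
  AA × AO: posterior weight 4/15.
  AO × AA: posterior weight 4/15.
  AO × AO: posterior weight 1/5.
Sum the posterior weight over pairs where Gus is AO: 7/15.

7/15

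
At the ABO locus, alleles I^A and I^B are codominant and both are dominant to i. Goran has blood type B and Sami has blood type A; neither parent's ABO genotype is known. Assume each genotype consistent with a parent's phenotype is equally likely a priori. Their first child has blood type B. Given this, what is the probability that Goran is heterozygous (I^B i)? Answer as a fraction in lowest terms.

Possible genotypes: Goran ∈ {I^B I^B, I^B i}; Sami ∈ {I^A I^A, I^A i}.
Weight each parental genotype pair by prior × P(type-B child):
  I^B I^B × I^A i: posterior weight 2/3.
  I^B i × I^A i: posterior weight 1/3.
Sum the posterior weight over pairs where Goran is I^B i: 1/3.

1/3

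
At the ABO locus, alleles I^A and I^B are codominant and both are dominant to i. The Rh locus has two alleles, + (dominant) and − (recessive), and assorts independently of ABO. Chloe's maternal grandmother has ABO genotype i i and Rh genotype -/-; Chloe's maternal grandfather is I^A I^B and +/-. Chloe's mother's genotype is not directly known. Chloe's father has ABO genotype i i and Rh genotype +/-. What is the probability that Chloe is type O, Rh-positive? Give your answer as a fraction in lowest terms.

5/16

Chloe's mother's ABO genotype from i i × I^A I^B: 1/2 I^A i, 1/2 I^B i.
Crossing each possibility with the father i i and summing P(type O): 1/2·1/2 + 1/2·1/2 = 1/2.
Similarly for Rh via the mother's Rh distribution: P(Rh+) = 5/8.
Independent loci: 1/2 × 5/8 = 5/16.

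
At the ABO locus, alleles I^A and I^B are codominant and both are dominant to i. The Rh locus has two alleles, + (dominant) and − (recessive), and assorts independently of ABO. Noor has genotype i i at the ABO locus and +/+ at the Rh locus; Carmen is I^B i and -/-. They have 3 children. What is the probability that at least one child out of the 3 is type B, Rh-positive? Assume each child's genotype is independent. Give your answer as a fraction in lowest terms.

7/8

ABO cross i i × I^B i → 1/2 O, 1/2 B.
Rh cross +/+ × -/- → 1 Rh+; so P(type B, Rh-positive) = 1/2 × 1 = 1/2 per child.
P(none) = (1/2)^3 = 1/8; P(at least one) = 1 − 1/8 = 7/8.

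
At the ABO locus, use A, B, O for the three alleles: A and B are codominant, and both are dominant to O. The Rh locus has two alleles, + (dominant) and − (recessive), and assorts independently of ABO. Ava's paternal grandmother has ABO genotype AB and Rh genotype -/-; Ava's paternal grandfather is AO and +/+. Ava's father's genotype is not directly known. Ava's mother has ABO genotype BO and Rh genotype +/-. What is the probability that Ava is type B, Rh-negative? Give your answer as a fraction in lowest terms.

3/32

Ava's father's ABO genotype from AB × AO: 1/4 AA, 1/4 AB, 1/4 AO, 1/4 BO.
Crossing each possibility with the mother BO and summing P(type B): 1/4·0 + 1/4·1/2 + 1/4·1/4 + 1/4·3/4 = 3/8.
Similarly for Rh via the father's Rh distribution: P(Rh-) = 1/4.
Independent loci: 3/8 × 1/4 = 3/32.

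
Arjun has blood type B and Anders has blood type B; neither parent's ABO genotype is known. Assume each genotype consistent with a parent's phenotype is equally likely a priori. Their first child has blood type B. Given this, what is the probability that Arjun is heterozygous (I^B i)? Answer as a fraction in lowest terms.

Possible genotypes: Arjun ∈ {I^B I^B, I^B i}; Anders ∈ {I^B I^B, I^B i}.
Weight each parental genotype pair by prior × P(type-B child):
  I^B I^B × I^B I^B: posterior weight 4/15.
  I^B I^B × I^B i: posterior weight 4/15.
  I^B i × I^B I^B: posterior weight 4/15.
  I^B i × I^B i: posterior weight 1/5.
Sum the posterior weight over pairs where Arjun is I^B i: 7/15.

7/15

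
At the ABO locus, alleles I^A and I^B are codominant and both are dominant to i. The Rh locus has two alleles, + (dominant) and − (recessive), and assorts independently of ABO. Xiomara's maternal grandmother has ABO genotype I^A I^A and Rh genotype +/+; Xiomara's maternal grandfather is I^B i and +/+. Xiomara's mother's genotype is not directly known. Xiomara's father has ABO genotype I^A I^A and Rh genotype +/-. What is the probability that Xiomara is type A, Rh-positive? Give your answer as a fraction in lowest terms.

3/4

Xiomara's mother's ABO genotype from I^A I^A × I^B i: 1/2 I^A I^B, 1/2 I^A i.
Crossing each possibility with the father I^A I^A and summing P(type A): 1/2·1/2 + 1/2·1 = 3/4.
Similarly for Rh via the mother's Rh distribution: P(Rh+) = 1.
Independent loci: 3/4 × 1 = 3/4.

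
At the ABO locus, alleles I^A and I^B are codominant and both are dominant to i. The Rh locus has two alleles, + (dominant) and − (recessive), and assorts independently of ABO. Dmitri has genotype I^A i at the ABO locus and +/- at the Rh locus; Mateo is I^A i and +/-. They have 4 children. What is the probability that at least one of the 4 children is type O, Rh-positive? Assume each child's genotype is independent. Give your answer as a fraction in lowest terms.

ABO cross I^A i × I^A i → 1/4 O, 3/4 A.
Rh cross +/- × +/- → 3/4 Rh+, 1/4 Rh-; so P(type O, Rh-positive) = 1/4 × 3/4 = 3/16 per child.
P(none) = (13/16)^4 = 28561/65536; P(at least one) = 1 − 28561/65536 = 36975/65536.

36975/65536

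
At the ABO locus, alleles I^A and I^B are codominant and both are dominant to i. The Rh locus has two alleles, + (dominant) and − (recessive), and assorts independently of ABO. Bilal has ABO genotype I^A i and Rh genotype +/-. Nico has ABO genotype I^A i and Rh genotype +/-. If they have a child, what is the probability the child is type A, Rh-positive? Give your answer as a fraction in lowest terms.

ABO cross I^A i × I^A i → offspring phenotypes: 1/4 O, 3/4 A.
Rh cross +/- × +/- → 3/4 Rh+, 1/4 Rh-.
Independent loci: P(type A, Rh-positive) = 3/4 × 3/4 = 9/16.

9/16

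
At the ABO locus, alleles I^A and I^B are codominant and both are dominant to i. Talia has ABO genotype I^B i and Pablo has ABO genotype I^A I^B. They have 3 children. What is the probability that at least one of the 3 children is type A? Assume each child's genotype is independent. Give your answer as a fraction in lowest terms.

ABO cross I^B i × I^A I^B → 1/4 A, 1/2 B, 1/4 AB.
So P(type A) = 1/4 per child.
P(none) = (3/4)^3 = 27/64; P(at least one) = 1 − 27/64 = 37/64.

37/64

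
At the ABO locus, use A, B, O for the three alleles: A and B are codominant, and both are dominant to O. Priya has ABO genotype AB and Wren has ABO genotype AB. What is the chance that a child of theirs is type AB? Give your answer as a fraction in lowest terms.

ABO cross AB × AB → offspring phenotypes: 1/4 A, 1/4 B, 1/2 AB.
So P(type AB) = 1/2.

1/2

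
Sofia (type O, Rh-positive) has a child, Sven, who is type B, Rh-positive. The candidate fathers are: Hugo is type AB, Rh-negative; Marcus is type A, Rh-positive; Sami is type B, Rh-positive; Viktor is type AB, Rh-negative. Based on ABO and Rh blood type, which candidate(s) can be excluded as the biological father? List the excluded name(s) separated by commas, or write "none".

Marcus

A candidate is excluded only if no genotype consistent with his phenotype could produce a type B, Rh-positive child with a type O, Rh-positive mother.
Marcus (type A, Rh+): no genotype consistent with that phenotype can produce a type-B Rh+ child with a type-O mother.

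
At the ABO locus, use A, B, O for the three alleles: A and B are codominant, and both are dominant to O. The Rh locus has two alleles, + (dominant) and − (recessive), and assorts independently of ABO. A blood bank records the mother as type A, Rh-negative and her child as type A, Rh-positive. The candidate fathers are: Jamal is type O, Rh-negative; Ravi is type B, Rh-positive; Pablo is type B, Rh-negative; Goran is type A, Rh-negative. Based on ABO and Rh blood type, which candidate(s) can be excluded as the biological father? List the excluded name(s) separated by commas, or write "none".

Jamal, Pablo, Goran

A candidate is excluded only if no genotype consistent with his phenotype could produce a type A, Rh-positive child with a type A, Rh-negative mother.
Jamal (type O, Rh-): no genotype consistent with that phenotype can produce a type-A Rh+ child with a type-A mother.
Pablo (type B, Rh-): no genotype consistent with that phenotype can produce a type-A Rh+ child with a type-A mother.
Goran (type A, Rh-): no genotype consistent with that phenotype can produce a type-A Rh+ child with a type-A mother.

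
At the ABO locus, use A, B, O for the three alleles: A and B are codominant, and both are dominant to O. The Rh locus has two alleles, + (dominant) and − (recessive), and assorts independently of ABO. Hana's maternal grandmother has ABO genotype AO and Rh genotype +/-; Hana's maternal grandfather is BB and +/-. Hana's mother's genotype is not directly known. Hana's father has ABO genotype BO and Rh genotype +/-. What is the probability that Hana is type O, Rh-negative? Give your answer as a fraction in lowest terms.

Hana's mother's ABO genotype from AO × BB: 1/2 AB, 1/2 BO.
Crossing each possibility with the father BO and summing P(type O): 1/2·0 + 1/2·1/4 = 1/8.
Similarly for Rh via the mother's Rh distribution: P(Rh-) = 1/4.
Independent loci: 1/8 × 1/4 = 1/32.

1/32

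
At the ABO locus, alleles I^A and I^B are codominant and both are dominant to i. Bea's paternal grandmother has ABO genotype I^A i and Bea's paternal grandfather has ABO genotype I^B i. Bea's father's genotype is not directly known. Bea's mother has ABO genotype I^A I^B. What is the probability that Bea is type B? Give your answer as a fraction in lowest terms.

Bea's father's ABO genotype from I^A i × I^B i: 1/4 I^A I^B, 1/4 I^A i, 1/4 I^B i, 1/4 i i.
Crossing each possibility with the mother I^A I^B and summing P(type B): 1/4·1/4 + 1/4·1/4 + 1/4·1/2 + 1/4·1/2 = 3/8.

3/8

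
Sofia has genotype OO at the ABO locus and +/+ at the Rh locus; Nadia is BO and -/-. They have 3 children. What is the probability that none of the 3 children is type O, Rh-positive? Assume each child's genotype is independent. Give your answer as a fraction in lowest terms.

1/8

ABO cross OO × BO → 1/2 O, 1/2 B.
Rh cross +/+ × -/- → 1 Rh+; so P(type O, Rh-positive) = 1/2 × 1 = 1/2 per child.
P(not type O, Rh-positive) = 1/2 for one child; (1/2)^3 = 1/8.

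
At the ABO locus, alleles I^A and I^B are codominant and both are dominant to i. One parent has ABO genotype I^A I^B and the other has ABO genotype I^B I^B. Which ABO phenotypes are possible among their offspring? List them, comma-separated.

Gametes from I^A I^B × I^B I^B give offspring ABO genotypes I^A I^B, I^B I^B, i.e. phenotypes B, AB.

B, AB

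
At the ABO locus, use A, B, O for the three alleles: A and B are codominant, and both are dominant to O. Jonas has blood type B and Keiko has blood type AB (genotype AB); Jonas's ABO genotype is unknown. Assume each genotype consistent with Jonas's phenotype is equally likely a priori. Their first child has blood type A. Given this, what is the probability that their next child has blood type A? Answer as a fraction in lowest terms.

Possible genotypes: Jonas ∈ {BB, BO}; Keiko ∈ {AB}.
Weight each parental genotype pair by prior × P(type-A child):
  BO × AB: posterior weight 1; P(next child type A) = 1/4.
Weighted sum = 1/4.

1/4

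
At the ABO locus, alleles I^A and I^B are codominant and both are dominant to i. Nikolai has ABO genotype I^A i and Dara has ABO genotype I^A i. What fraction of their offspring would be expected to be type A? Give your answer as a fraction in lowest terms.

3/4

ABO cross I^A i × I^A i → offspring phenotypes: 1/4 O, 3/4 A.
So P(type A) = 3/4.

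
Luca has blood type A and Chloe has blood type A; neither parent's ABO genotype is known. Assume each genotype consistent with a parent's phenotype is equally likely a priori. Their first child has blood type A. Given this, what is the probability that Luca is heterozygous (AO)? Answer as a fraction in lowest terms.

Possible genotypes: Luca ∈ {AA, AO}; Chloe ∈ {AA, AO}.
Weight each parental genotype pair by prior × P(type-A child):
  AA × AA: posterior weight 4/15.
  AA × AO: posterior weight 4/15.
  AO × AA: posterior weight 4/15.
  AO × AO: posterior weight 1/5.
Sum the posterior weight over pairs where Luca is AO: 7/15.

7/15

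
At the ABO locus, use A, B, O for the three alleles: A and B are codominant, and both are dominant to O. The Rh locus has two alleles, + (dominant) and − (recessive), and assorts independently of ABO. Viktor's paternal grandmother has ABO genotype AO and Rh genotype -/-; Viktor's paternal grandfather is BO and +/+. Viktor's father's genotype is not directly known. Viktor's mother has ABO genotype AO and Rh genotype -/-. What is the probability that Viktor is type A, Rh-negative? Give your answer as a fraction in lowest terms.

1/4

Viktor's father's ABO genotype from AO × BO: 1/4 AB, 1/4 AO, 1/4 BO, 1/4 OO.
Crossing each possibility with the mother AO and summing P(type A): 1/4·1/2 + 1/4·3/4 + 1/4·1/4 + 1/4·1/2 = 1/2.
Similarly for Rh via the father's Rh distribution: P(Rh-) = 1/2.
Independent loci: 1/2 × 1/2 = 1/4.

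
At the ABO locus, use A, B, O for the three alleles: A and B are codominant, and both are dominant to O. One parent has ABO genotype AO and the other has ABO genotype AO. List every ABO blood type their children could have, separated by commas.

O, A

Gametes from AO × AO give offspring ABO genotypes AA, AO, OO, i.e. phenotypes O, A.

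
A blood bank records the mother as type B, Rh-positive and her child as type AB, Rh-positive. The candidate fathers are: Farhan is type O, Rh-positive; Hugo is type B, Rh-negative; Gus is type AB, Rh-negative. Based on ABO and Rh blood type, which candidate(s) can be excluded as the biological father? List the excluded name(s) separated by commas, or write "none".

A candidate is excluded only if no genotype consistent with his phenotype could produce a type AB, Rh-positive child with a type B, Rh-positive mother.
Farhan (type O, Rh+): no genotype consistent with that phenotype can produce a type-AB Rh+ child with a type-B mother.
Hugo (type B, Rh-): no genotype consistent with that phenotype can produce a type-AB Rh+ child with a type-B mother.

Farhan, Hugo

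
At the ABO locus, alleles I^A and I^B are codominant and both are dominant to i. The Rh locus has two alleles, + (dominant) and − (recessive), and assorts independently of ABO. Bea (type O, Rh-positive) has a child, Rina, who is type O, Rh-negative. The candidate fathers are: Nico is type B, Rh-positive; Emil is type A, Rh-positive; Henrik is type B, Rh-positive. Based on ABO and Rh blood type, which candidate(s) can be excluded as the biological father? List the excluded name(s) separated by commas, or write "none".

none

A candidate is excluded only if no genotype consistent with his phenotype could produce a type O, Rh-negative child with a type O, Rh-positive mother.
Every candidate has at least one consistent genotype combination, so none can be excluded.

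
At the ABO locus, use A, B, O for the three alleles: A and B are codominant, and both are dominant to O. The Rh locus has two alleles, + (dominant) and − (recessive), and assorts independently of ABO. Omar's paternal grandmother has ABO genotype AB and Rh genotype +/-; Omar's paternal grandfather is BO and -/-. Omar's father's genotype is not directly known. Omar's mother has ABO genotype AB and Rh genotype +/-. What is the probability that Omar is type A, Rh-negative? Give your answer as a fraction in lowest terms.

3/32

Omar's father's ABO genotype from AB × BO: 1/4 AB, 1/4 AO, 1/4 BB, 1/4 BO.
Crossing each possibility with the mother AB and summing P(type A): 1/4·1/4 + 1/4·1/2 + 1/4·0 + 1/4·1/4 = 1/4.
Similarly for Rh via the father's Rh distribution: P(Rh-) = 3/8.
Independent loci: 1/4 × 3/8 = 3/32.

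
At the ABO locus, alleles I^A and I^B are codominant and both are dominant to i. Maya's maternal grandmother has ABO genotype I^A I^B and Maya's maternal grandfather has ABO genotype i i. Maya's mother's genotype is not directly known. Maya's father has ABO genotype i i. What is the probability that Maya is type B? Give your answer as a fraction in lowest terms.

Maya's mother's ABO genotype from I^A I^B × i i: 1/2 I^A i, 1/2 I^B i.
Crossing each possibility with the father i i and summing P(type B): 1/2·0 + 1/2·1/2 = 1/4.

1/4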